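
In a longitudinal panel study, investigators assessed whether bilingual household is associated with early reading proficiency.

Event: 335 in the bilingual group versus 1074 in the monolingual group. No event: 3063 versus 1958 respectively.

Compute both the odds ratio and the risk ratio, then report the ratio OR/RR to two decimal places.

0.72

From the description: a = 335, b = 3063, c = 1074, d = 1958.
OR = (335·1958)/(3063·1074) = 655930/3289662 = 0.19939
Risk in exposed = 335/3398 = 0.09859; risk in unexposed = 1074/3032 = 0.35422; RR = 0.27832
OR/RR = 0.19939 / 0.27832 = 0.71641
The outcome is not rare, so the OR lies further from 1 than the RR.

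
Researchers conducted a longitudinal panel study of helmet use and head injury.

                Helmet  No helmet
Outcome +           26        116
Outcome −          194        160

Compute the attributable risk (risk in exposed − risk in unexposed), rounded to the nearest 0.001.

-0.302

Reading the table with exposure as columns: a = 26 (Helmet, case), b = 194 (Helmet, non-case), c = 116 (No helmet, case), d = 160.
Risk in exposed = 26/220 = 0.118182; risk in unexposed = 116/276 = 0.420290.
Risk difference = 0.118182 − 0.420290 = -0.302108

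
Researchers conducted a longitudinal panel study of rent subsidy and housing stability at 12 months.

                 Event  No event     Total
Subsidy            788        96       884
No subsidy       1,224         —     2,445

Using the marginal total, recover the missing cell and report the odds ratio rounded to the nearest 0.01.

The missing cell is in the unexposed row: 2445 − 1224 = 1221.
So a = 788, b = 96, c = 1224, d = 1221.
OR = (a·d)/(b·c) = (788 × 1221) / (96 × 1224) = 962148 / 117504 = 8.18821

8.19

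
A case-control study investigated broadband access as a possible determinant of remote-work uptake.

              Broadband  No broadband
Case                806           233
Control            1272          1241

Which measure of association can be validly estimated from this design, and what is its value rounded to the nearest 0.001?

Reading the table with exposure as columns: a = 806 (Broadband, case), b = 1272 (Broadband, non-case), c = 233 (No broadband, case), d = 1241.
This is a case-control study: participants were sampled on outcome status, so risks in the source population cannot be estimated directly — relative risk is not valid here. The odds ratio is the appropriate measure.
OR = (a·d)/(b·c) = (806 × 1241) / (1272 × 233) = 1000246 / 296376 = 3.37492

3.375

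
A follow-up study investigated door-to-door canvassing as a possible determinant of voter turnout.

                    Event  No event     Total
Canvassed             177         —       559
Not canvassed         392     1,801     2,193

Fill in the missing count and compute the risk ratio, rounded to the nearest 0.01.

1.77

The missing cell is in the exposed row: 559 − 177 = 382.
So a = 177, b = 382, c = 392, d = 1801.
RR = [a/(a+b)] / [c/(c+d)] = (177/559) / (392/2193) = 0.31664/0.17875 = 1.77139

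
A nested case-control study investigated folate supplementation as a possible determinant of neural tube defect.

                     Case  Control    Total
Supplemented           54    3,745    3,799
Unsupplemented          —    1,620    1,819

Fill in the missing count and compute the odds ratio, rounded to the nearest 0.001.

The missing cell is in the unexposed row: 1819 − 1620 = 199.
So a = 54, b = 3745, c = 199, d = 1620.
OR = (a·d)/(b·c) = (54 × 1620) / (3745 × 199) = 87480 / 745255 = 0.11738

0.117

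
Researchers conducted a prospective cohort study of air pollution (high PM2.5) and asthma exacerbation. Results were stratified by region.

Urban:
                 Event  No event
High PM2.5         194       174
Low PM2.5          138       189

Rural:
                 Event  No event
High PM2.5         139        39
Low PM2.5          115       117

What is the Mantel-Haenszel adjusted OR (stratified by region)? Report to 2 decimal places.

OR_MH = Σ(aᵢdᵢ/nᵢ) / Σ(bᵢcᵢ/nᵢ), where nᵢ is the stratum total.
Stratum 1 (Urban): n = 695; a·d/n = 194·189/695 = 52.7568; b·c/n = 174·138/695 = 34.5496
Stratum 2 (Rural): n = 410; a·d/n = 139·117/410 = 39.6659; b·c/n = 39·115/410 = 10.9390
OR_MH = (52.7568 + 39.6659) / (34.5496 + 10.9390) = 92.4227 / 45.4887 = 2.03177

2.03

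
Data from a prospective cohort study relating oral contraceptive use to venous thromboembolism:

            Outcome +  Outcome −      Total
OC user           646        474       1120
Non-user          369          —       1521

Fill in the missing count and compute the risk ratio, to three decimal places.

2.377

The missing cell is in the unexposed row: 1521 − 369 = 1152.
So a = 646, b = 474, c = 369, d = 1152.
RR = [a/(a+b)] / [c/(c+d)] = (646/1120) / (369/1521) = 0.57679/0.24260 = 2.37748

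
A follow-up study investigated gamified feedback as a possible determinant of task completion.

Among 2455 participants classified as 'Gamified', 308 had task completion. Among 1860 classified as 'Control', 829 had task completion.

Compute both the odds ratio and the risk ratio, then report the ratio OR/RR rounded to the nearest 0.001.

From the description: a = 308, b = 2147, c = 829, d = 1031.
OR = (308·1031)/(2147·829) = 317548/1779863 = 0.17841
Risk in exposed = 308/2455 = 0.12546; risk in unexposed = 829/1860 = 0.44570; RR = 0.28149
OR/RR = 0.17841 / 0.28149 = 0.63382
The outcome is not rare, so the OR lies further from 1 than the RR.

0.634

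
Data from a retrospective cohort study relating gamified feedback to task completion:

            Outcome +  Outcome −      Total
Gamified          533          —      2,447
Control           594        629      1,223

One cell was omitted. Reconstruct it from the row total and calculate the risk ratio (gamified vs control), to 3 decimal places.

The missing cell is in the exposed row: 2447 − 533 = 1914.
So a = 533, b = 1914, c = 594, d = 629.
RR = [a/(a+b)] / [c/(c+d)] = (533/2447) / (594/1223) = 0.21782/0.48569 = 0.44847

0.448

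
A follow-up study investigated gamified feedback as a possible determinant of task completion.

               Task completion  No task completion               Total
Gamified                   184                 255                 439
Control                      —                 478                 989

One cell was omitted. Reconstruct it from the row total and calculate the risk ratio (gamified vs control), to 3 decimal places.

0.811

The missing cell is in the unexposed row: 989 − 478 = 511.
So a = 184, b = 255, c = 511, d = 478.
RR = [a/(a+b)] / [c/(c+d)] = (184/439) / (511/989) = 0.41913/0.51668 = 0.81120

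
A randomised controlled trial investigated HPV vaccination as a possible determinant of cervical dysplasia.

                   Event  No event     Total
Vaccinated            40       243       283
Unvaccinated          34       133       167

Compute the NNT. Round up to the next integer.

17

Risk in treated group = 40/283 = 0.14134; risk in control = 34/167 = 0.20359.
Absolute risk reduction = 0.20359 − 0.14134 = 0.06225
NNT = 1 / ARR = 1 / 0.06225 = 16.064 → round up → 17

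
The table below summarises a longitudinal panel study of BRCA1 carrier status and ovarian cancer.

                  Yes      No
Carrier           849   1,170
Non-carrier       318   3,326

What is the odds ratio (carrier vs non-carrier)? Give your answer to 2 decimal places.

7.59

Cells: a = 849, b = 1170, c = 318, d = 3326.
OR = (a·d)/(b·c) = (849 × 3326) / (1170 × 318) = 2823774 / 372060 = 7.58957
The odds of ovarian cancer are about 7.59 times as high in the carrier group.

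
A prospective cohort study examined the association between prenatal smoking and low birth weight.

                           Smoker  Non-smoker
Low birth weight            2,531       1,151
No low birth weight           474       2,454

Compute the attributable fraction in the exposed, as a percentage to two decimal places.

Reading the table with exposure as columns: a = 2531 (Smoker, case), b = 474 (Smoker, non-case), c = 1151 (Non-smoker, case), d = 2454.
Risk in exposed = 2531/3005 = 0.84226; risk in unexposed = 1151/3605 = 0.31928.
RR = 0.84226/0.31928 = 2.63802
AR% = (RR − 1)/RR × 100 = (2.63802 − 1)/2.63802 × 100 = 62.0927%

62.09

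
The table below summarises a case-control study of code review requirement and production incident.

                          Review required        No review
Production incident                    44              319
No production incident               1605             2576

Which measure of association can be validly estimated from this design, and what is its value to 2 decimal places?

Reading the table with exposure as columns: a = 44 (Review required, case), b = 1605 (Review required, non-case), c = 319 (No review, case), d = 2576.
This is a case-control study: participants were sampled on outcome status, so risks in the source population cannot be estimated directly — relative risk is not valid here. The odds ratio is the appropriate measure.
OR = (a·d)/(b·c) = (44 × 2576) / (1605 × 319) = 113344 / 511995 = 0.22138

0.22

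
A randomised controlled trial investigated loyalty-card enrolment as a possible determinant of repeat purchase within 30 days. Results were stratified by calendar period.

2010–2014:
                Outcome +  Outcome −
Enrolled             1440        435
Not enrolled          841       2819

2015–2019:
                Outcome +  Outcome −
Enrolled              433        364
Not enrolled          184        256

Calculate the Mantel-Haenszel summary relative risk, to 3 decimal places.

2.742

RR_MH = Σ(aᵢ·n₀ᵢ/nᵢ) / Σ(cᵢ·n₁ᵢ/nᵢ), with n₁ᵢ = aᵢ+bᵢ (exposed), n₀ᵢ = cᵢ+dᵢ (unexposed), nᵢ = n₁ᵢ+n₀ᵢ.
Stratum 1 (2010–2014): n₁ = 1875, n₀ = 3660, n = 5535; a·n₀/n = 1440·3660/5535 = 952.1951; c·n₁/n = 841·1875/5535 = 284.8916
Stratum 2 (2015–2019): n₁ = 797, n₀ = 440, n = 1237; a·n₀/n = 433·440/1237 = 154.0178; c·n₁/n = 184·797/1237 = 118.5513
RR_MH = (952.1951 + 154.0178) / (284.8916 + 118.5513) = 1106.2129 / 403.4429 = 2.74193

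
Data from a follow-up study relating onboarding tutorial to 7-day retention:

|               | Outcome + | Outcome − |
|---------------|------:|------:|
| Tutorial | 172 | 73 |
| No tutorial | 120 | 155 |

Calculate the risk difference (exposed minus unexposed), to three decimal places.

Cells: a = 172, b = 73, c = 120, d = 155.
Risk in exposed = 172/245 = 0.702041; risk in unexposed = 120/275 = 0.436364.
Risk difference = 0.702041 − 0.436364 = 0.265677

0.266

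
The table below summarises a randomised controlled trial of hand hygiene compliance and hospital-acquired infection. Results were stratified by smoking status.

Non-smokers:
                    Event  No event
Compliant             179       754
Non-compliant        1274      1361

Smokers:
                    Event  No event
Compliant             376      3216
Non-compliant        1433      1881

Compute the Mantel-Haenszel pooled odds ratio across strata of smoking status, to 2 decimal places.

0.18

OR_MH = Σ(aᵢdᵢ/nᵢ) / Σ(bᵢcᵢ/nᵢ), where nᵢ is the stratum total.
Stratum 1 (Non-smokers): n = 3568; a·d/n = 179·1361/3568 = 68.2789; b·c/n = 754·1274/3568 = 269.2253
Stratum 2 (Smokers): n = 6906; a·d/n = 376·1881/6906 = 102.4118; b·c/n = 3216·1433/6906 = 667.3223
OR_MH = (68.2789 + 102.4118) / (269.2253 + 667.3223) = 170.6907 / 936.5477 = 0.18226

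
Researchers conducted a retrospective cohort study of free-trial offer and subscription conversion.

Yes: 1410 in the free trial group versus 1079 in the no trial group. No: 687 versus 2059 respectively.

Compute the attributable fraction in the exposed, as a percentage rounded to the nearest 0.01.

48.86

From the description: a = 1410, b = 687, c = 1079, d = 2059.
Risk in exposed = 1410/2097 = 0.67239; risk in unexposed = 1079/3138 = 0.34385.
RR = 0.67239/0.34385 = 1.95547
AR% = (RR − 1)/RR × 100 = (1.95547 − 1)/1.95547 × 100 = 48.8615%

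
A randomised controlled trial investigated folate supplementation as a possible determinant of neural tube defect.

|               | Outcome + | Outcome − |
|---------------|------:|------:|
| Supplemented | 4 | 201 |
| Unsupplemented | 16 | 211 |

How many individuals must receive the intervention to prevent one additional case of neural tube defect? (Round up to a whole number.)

Risk in treated group = 4/205 = 0.01951; risk in control = 16/227 = 0.07048.
Absolute risk reduction = 0.07048 − 0.01951 = 0.05097
NNT = 1 / ARR = 1 / 0.05097 = 19.618 → round up → 20

20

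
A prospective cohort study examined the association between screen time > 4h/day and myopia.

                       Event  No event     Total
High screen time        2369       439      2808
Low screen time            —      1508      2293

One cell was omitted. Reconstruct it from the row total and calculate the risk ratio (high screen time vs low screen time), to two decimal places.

2.46

The missing cell is in the unexposed row: 2293 − 1508 = 785.
So a = 2369, b = 439, c = 785, d = 1508.
RR = [a/(a+b)] / [c/(c+d)] = (2369/2808) / (785/2293) = 0.84366/0.34235 = 2.46435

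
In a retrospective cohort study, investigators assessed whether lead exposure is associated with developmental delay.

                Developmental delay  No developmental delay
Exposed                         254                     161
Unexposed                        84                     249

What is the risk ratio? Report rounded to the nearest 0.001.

2.426

Cells: a = 254, b = 161, c = 84, d = 249.
Risk in exposed = 254/415 = 0.61205; risk in unexposed = 84/333 = 0.25225.
RR = 0.61205 / 0.25225 = 2.42633
The risk among the exposed is 2.43 times that among the unexposed.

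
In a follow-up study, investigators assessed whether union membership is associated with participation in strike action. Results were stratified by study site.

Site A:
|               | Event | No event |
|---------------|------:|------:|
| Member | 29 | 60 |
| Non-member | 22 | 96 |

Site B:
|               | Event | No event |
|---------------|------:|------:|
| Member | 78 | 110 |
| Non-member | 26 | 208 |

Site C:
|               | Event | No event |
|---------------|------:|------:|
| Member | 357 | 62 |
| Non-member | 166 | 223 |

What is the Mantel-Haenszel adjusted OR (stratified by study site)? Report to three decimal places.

5.810

OR_MH = Σ(aᵢdᵢ/nᵢ) / Σ(bᵢcᵢ/nᵢ), where nᵢ is the stratum total.
Stratum 1 (Site A): n = 207; a·d/n = 29·96/207 = 13.4493; b·c/n = 60·22/207 = 6.3768
Stratum 2 (Site B): n = 422; a·d/n = 78·208/422 = 38.4455; b·c/n = 110·26/422 = 6.7773
Stratum 3 (Site C): n = 808; a·d/n = 357·223/808 = 98.5285; b·c/n = 62·166/808 = 12.7376
OR_MH = (13.4493 + 38.4455 + 98.5285) / (6.3768 + 6.7773 + 12.7376) = 150.4232 / 25.8917 = 5.80971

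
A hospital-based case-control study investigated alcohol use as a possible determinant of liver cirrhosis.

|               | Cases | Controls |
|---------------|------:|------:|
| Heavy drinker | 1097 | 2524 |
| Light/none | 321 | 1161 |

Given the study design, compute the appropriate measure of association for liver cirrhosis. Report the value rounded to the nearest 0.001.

Cells: a = 1097, b = 2524, c = 321, d = 1161.
This is a hospital-based case-control study: participants were sampled on outcome status, so risks in the source population cannot be estimated directly — relative risk is not valid here. The odds ratio is the appropriate measure.
OR = (a·d)/(b·c) = (1097 × 1161) / (2524 × 321) = 1273617 / 810204 = 1.57197

1.572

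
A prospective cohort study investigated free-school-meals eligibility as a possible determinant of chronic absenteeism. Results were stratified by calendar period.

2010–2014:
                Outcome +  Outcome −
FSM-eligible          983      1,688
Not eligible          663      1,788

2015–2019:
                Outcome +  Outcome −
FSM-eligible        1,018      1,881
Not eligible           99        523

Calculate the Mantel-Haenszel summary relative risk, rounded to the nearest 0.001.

RR_MH = Σ(aᵢ·n₀ᵢ/nᵢ) / Σ(cᵢ·n₁ᵢ/nᵢ), with n₁ᵢ = aᵢ+bᵢ (exposed), n₀ᵢ = cᵢ+dᵢ (unexposed), nᵢ = n₁ᵢ+n₀ᵢ.
Stratum 1 (2010–2014): n₁ = 2671, n₀ = 2451, n = 5122; a·n₀/n = 983·2451/5122 = 470.3891; c·n₁/n = 663·2671/5122 = 345.7386
Stratum 2 (2015–2019): n₁ = 2899, n₀ = 622, n = 3521; a·n₀/n = 1018·622/3521 = 179.8341; c·n₁/n = 99·2899/3521 = 81.5112
RR_MH = (470.3891 + 179.8341) / (345.7386 + 81.5112) = 650.2232 / 427.2498 = 1.52188

1.522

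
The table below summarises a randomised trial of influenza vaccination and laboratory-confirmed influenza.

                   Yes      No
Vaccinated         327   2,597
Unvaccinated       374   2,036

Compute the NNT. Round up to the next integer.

Risk in treated group = 327/2924 = 0.11183; risk in control = 374/2410 = 0.15519.
Absolute risk reduction = 0.15519 − 0.11183 = 0.04335
NNT = 1 / ARR = 1 / 0.04335 = 23.066 → round up → 24

24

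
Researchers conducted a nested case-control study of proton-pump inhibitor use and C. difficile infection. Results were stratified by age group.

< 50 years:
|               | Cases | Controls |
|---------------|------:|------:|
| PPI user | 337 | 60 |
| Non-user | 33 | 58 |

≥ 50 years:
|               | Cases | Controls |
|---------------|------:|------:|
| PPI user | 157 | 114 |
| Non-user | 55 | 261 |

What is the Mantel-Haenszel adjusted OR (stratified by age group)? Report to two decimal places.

7.45

OR_MH = Σ(aᵢdᵢ/nᵢ) / Σ(bᵢcᵢ/nᵢ), where nᵢ is the stratum total.
Stratum 1 (< 50 years): n = 488; a·d/n = 337·58/488 = 40.0533; b·c/n = 60·33/488 = 4.0574
Stratum 2 (≥ 50 years): n = 587; a·d/n = 157·261/587 = 69.8075; b·c/n = 114·55/587 = 10.6814
OR_MH = (40.0533 + 69.8075) / (4.0574 + 10.6814) = 109.8608 / 14.7388 = 7.45384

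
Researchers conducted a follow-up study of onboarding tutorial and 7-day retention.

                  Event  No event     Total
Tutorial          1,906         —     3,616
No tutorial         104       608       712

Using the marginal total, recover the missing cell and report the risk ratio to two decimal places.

3.61

The missing cell is in the exposed row: 3616 − 1906 = 1710.
So a = 1906, b = 1710, c = 104, d = 608.
RR = [a/(a+b)] / [c/(c+d)] = (1906/3616) / (104/712) = 0.52710/0.14607 = 3.60862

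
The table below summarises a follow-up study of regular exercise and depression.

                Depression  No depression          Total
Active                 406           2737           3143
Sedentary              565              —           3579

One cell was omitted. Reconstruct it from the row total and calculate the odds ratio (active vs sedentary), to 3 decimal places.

The missing cell is in the unexposed row: 3579 − 565 = 3014.
So a = 406, b = 2737, c = 565, d = 3014.
OR = (a·d)/(b·c) = (406 × 3014) / (2737 × 565) = 1223684 / 1546405 = 0.79131

0.791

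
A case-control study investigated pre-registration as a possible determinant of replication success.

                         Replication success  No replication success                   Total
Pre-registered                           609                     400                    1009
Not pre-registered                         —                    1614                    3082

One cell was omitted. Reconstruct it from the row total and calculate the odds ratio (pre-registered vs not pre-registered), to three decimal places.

1.674

The missing cell is in the unexposed row: 3082 − 1614 = 1468.
So a = 609, b = 400, c = 1468, d = 1614.
OR = (a·d)/(b·c) = (609 × 1614) / (400 × 1468) = 982926 / 587200 = 1.67392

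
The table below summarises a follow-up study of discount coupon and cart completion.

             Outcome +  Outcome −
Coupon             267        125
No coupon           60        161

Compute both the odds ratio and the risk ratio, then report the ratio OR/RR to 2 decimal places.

2.28

Cells: a = 267, b = 125, c = 60, d = 161.
OR = (267·161)/(125·60) = 42987/7500 = 5.73160
Risk in exposed = 267/392 = 0.68112; risk in unexposed = 60/221 = 0.27149; RR = 2.50880
OR/RR = 5.73160 / 2.50880 = 2.28460
The outcome is not rare, so the OR lies further from 1 than the RR.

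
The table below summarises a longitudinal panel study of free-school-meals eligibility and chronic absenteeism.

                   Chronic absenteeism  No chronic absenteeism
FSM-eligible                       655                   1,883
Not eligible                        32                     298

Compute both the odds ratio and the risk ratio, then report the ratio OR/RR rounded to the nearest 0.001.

1.217

Cells: a = 655, b = 1883, c = 32, d = 298.
OR = (655·298)/(1883·32) = 195190/60256 = 3.23935
Risk in exposed = 655/2538 = 0.25808; risk in unexposed = 32/330 = 0.09697; RR = 2.66142
OR/RR = 3.23935 / 2.66142 = 1.21715
The outcome is not rare, so the OR lies further from 1 than the RR.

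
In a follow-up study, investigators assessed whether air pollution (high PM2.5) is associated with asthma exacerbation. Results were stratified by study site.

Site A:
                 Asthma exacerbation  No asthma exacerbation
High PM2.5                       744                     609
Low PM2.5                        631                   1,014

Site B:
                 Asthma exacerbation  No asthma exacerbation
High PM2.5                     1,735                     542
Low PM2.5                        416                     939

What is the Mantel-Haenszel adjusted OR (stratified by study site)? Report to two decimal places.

OR_MH = Σ(aᵢdᵢ/nᵢ) / Σ(bᵢcᵢ/nᵢ), where nᵢ is the stratum total.
Stratum 1 (Site A): n = 2998; a·d/n = 744·1014/2998 = 251.6398; b·c/n = 609·631/2998 = 128.1785
Stratum 2 (Site B): n = 3632; a·d/n = 1735·939/3632 = 448.5586; b·c/n = 542·416/3632 = 62.0793
OR_MH = (251.6398 + 448.5586) / (128.1785 + 62.0793) = 700.1984 / 190.2577 = 3.68026

3.68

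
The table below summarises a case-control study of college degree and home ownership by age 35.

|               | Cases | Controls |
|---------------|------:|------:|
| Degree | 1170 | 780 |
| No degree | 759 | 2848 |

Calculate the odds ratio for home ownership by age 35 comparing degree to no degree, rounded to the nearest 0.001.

5.628

Cells: a = 1170, b = 780, c = 759, d = 2848.
OR = (a·d)/(b·c) = (1170 × 2848) / (780 × 759) = 3332160 / 592020 = 5.62846
The odds of home ownership by age 35 are about 5.63 times as high in the degree group.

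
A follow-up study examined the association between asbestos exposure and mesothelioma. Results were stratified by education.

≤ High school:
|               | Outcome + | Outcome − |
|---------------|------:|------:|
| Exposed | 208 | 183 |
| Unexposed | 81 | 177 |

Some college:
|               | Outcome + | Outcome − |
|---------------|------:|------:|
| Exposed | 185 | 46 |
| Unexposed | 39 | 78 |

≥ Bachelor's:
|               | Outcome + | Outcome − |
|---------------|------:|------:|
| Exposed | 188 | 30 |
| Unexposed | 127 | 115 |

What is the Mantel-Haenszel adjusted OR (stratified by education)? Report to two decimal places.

4.00

OR_MH = Σ(aᵢdᵢ/nᵢ) / Σ(bᵢcᵢ/nᵢ), where nᵢ is the stratum total.
Stratum 1 (≤ High school): n = 649; a·d/n = 208·177/649 = 56.7273; b·c/n = 183·81/649 = 22.8398
Stratum 2 (Some college): n = 348; a·d/n = 185·78/348 = 41.4655; b·c/n = 46·39/348 = 5.1552
Stratum 3 (≥ Bachelor's): n = 460; a·d/n = 188·115/460 = 47.0000; b·c/n = 30·127/460 = 8.2826
OR_MH = (56.7273 + 41.4655 + 47.0000) / (22.8398 + 5.1552 + 8.2826) = 145.1928 / 36.2775 = 4.00228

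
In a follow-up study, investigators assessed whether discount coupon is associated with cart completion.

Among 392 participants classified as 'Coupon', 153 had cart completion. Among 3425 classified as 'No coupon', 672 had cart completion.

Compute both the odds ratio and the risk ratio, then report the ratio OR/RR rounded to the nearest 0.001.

1.318

From the description: a = 153, b = 239, c = 672, d = 2753.
OR = (153·2753)/(239·672) = 421209/160608 = 2.62259
Risk in exposed = 153/392 = 0.39031; risk in unexposed = 672/3425 = 0.19620; RR = 1.98928
OR/RR = 2.62259 / 1.98928 = 1.31836
The outcome is not rare, so the OR lies further from 1 than the RR.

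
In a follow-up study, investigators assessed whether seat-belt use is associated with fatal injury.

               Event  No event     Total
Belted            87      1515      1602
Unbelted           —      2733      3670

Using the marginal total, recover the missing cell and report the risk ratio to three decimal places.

0.213

The missing cell is in the unexposed row: 3670 − 2733 = 937.
So a = 87, b = 1515, c = 937, d = 2733.
RR = [a/(a+b)] / [c/(c+d)] = (87/1602) / (937/3670) = 0.05431/0.25531 = 0.21271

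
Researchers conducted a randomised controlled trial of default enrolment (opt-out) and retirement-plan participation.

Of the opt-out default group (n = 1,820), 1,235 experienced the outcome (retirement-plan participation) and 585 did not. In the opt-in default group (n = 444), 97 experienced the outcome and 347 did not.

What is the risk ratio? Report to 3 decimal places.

From the description: a = 1235, b = 585, c = 97, d = 347.
Risk in exposed = 1235/1820 = 0.67857; risk in unexposed = 97/444 = 0.21847.
RR = 0.67857 / 0.21847 = 3.10604
The risk among the exposed is 3.11 times that among the unexposed.

3.106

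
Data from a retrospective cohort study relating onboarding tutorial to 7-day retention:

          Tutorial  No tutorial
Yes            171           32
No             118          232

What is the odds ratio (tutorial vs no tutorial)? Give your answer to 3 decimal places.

10.506

Reading the table with exposure as columns: a = 171 (Tutorial, case), b = 118 (Tutorial, non-case), c = 32 (No tutorial, case), d = 232.
OR = (a·d)/(b·c) = (171 × 232) / (118 × 32) = 39672 / 3776 = 10.50636
The odds of 7-day retention are about 10.51 times as high in the tutorial group.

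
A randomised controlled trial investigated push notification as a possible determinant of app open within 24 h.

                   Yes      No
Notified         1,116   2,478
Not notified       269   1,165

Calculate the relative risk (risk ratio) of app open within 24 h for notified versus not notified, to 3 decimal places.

1.655

Cells: a = 1116, b = 2478, c = 269, d = 1165.
Risk in exposed = 1116/3594 = 0.31052; risk in unexposed = 269/1434 = 0.18759.
RR = 0.31052 / 0.18759 = 1.65532
The risk among the exposed is 1.66 times that among the unexposed.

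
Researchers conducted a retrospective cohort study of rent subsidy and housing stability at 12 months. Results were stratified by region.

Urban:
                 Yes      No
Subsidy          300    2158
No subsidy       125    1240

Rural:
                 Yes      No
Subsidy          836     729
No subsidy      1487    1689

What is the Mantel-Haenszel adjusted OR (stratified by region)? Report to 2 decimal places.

OR_MH = Σ(aᵢdᵢ/nᵢ) / Σ(bᵢcᵢ/nᵢ), where nᵢ is the stratum total.
Stratum 1 (Urban): n = 3823; a·d/n = 300·1240/3823 = 97.3058; b·c/n = 2158·125/3823 = 70.5598
Stratum 2 (Rural): n = 4741; a·d/n = 836·1689/4741 = 297.8283; b·c/n = 729·1487/4741 = 228.6486
OR_MH = (97.3058 + 297.8283) / (70.5598 + 228.6486) = 395.1341 / 299.2084 = 1.32060

1.32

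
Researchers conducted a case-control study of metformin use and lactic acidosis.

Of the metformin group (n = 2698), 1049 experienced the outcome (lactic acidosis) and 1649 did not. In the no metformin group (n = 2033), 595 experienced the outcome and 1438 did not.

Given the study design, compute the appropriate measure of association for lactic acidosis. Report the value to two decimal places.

1.54

From the description: a = 1049, b = 1649, c = 595, d = 1438.
This is a case-control study: participants were sampled on outcome status, so risks in the source population cannot be estimated directly — relative risk is not valid here. The odds ratio is the appropriate measure.
OR = (a·d)/(b·c) = (1049 × 1438) / (1649 × 595) = 1508462 / 981155 = 1.53743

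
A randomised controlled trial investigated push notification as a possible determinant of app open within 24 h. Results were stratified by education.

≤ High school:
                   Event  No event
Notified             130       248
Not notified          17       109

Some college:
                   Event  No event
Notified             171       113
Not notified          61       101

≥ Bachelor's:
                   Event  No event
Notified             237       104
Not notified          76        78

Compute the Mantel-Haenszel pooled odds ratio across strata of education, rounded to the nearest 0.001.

2.619

OR_MH = Σ(aᵢdᵢ/nᵢ) / Σ(bᵢcᵢ/nᵢ), where nᵢ is the stratum total.
Stratum 1 (≤ High school): n = 504; a·d/n = 130·109/504 = 28.1151; b·c/n = 248·17/504 = 8.3651
Stratum 2 (Some college): n = 446; a·d/n = 171·101/446 = 38.7242; b·c/n = 113·61/446 = 15.4552
Stratum 3 (≥ Bachelor's): n = 495; a·d/n = 237·78/495 = 37.3455; b·c/n = 104·76/495 = 15.9677
OR_MH = (28.1151 + 38.7242 + 37.3455) / (8.3651 + 15.4552 + 15.9677) = 104.1847 / 39.7879 = 2.61850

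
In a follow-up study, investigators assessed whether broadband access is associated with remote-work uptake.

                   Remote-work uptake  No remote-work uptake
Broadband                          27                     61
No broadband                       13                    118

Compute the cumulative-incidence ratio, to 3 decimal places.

3.092

Cells: a = 27, b = 61, c = 13, d = 118.
Risk in exposed = 27/88 = 0.30682; risk in unexposed = 13/131 = 0.09924.
RR = 0.30682 / 0.09924 = 3.09178
The risk among the exposed is 3.09 times that among the unexposed.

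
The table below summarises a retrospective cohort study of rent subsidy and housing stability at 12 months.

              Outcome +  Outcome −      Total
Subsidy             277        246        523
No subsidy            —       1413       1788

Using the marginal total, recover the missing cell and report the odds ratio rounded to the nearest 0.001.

The missing cell is in the unexposed row: 1788 − 1413 = 375.
So a = 277, b = 246, c = 375, d = 1413.
OR = (a·d)/(b·c) = (277 × 1413) / (246 × 375) = 391401 / 92250 = 4.24283

4.243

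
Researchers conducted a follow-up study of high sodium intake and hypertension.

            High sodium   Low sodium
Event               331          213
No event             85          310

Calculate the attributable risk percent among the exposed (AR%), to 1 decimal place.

48.8

Reading the table with exposure as columns: a = 331 (High sodium, case), b = 85 (High sodium, non-case), c = 213 (Low sodium, case), d = 310.
Risk in exposed = 331/416 = 0.79567; risk in unexposed = 213/523 = 0.40727.
RR = 0.79567/0.40727 = 1.95369
AR% = (RR − 1)/RR × 100 = (1.95369 − 1)/1.95369 × 100 = 48.8149%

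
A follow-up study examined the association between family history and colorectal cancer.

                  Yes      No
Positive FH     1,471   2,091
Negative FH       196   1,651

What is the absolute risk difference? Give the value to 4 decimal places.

0.3069

Cells: a = 1471, b = 2091, c = 196, d = 1651.
Risk in exposed = 1471/3562 = 0.412970; risk in unexposed = 196/1847 = 0.106118.
Risk difference = 0.412970 − 0.106118 = 0.306852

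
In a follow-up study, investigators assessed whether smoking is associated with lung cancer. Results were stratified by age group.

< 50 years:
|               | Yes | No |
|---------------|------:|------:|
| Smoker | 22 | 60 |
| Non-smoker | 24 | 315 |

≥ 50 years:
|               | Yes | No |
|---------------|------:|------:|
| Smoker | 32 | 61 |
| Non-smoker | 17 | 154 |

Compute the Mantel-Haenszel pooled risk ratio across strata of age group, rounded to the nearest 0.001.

3.605

RR_MH = Σ(aᵢ·n₀ᵢ/nᵢ) / Σ(cᵢ·n₁ᵢ/nᵢ), with n₁ᵢ = aᵢ+bᵢ (exposed), n₀ᵢ = cᵢ+dᵢ (unexposed), nᵢ = n₁ᵢ+n₀ᵢ.
Stratum 1 (< 50 years): n₁ = 82, n₀ = 339, n = 421; a·n₀/n = 22·339/421 = 17.7150; c·n₁/n = 24·82/421 = 4.6746
Stratum 2 (≥ 50 years): n₁ = 93, n₀ = 171, n = 264; a·n₀/n = 32·171/264 = 20.7273; c·n₁/n = 17·93/264 = 5.9886
RR_MH = (17.7150 + 20.7273) / (4.6746 + 5.9886) = 38.4422 / 10.6632 = 3.60512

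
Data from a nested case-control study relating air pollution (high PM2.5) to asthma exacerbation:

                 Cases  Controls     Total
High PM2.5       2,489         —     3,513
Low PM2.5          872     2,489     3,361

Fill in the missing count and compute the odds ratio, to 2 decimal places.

6.94

The missing cell is in the exposed row: 3513 − 2489 = 1024.
So a = 2489, b = 1024, c = 872, d = 2489.
OR = (a·d)/(b·c) = (2489 × 2489) / (1024 × 872) = 6195121 / 892928 = 6.93798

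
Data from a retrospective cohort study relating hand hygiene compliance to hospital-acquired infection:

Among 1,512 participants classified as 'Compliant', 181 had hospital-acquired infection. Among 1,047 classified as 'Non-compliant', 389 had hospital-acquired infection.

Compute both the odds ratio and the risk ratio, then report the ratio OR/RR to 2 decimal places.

0.71

From the description: a = 181, b = 1331, c = 389, d = 658.
OR = (181·658)/(1331·389) = 119098/517759 = 0.23003
Risk in exposed = 181/1512 = 0.11971; risk in unexposed = 389/1047 = 0.37154; RR = 0.32220
OR/RR = 0.23003 / 0.32220 = 0.71393
The outcome is not rare, so the OR lies further from 1 than the RR.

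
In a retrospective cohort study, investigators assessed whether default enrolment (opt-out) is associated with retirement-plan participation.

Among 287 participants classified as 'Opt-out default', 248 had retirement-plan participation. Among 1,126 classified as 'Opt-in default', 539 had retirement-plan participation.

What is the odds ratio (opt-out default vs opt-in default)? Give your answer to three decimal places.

From the description: a = 248, b = 39, c = 539, d = 587.
OR = (a·d)/(b·c) = (248 × 587) / (39 × 539) = 145576 / 21021 = 6.92527
The odds of retirement-plan participation are about 6.93 times as high in the opt-out default group.

6.925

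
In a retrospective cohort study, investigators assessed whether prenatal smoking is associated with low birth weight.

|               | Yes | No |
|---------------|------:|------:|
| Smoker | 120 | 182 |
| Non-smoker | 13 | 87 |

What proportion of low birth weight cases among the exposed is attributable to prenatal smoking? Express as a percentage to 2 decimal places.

67.28

Cells: a = 120, b = 182, c = 13, d = 87.
Risk in exposed = 120/302 = 0.39735; risk in unexposed = 13/100 = 0.13000.
RR = 0.39735/0.13000 = 3.05655
AR% = (RR − 1)/RR × 100 = (3.05655 − 1)/3.05655 × 100 = 67.2833%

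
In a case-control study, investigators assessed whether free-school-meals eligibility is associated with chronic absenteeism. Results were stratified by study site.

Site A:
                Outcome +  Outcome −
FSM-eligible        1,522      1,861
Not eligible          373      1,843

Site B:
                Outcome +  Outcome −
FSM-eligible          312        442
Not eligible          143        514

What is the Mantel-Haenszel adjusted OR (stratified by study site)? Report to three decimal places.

3.642

OR_MH = Σ(aᵢdᵢ/nᵢ) / Σ(bᵢcᵢ/nᵢ), where nᵢ is the stratum total.
Stratum 1 (Site A): n = 5599; a·d/n = 1522·1843/5599 = 500.9905; b·c/n = 1861·373/5599 = 123.9780
Stratum 2 (Site B): n = 1411; a·d/n = 312·514/1411 = 113.6556; b·c/n = 442·143/1411 = 44.7952
OR_MH = (500.9905 + 113.6556) / (123.9780 + 44.7952) = 614.6461 / 168.7732 = 3.64185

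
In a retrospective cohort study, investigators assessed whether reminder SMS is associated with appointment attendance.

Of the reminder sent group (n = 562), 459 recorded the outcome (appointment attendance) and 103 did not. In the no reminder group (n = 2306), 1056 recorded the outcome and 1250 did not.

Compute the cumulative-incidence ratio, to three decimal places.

1.783

From the description: a = 459, b = 103, c = 1056, d = 1250.
Risk in exposed = 459/562 = 0.81673; risk in unexposed = 1056/2306 = 0.45794.
RR = 0.81673 / 0.45794 = 1.78349
The risk among the exposed is 1.78 times that among the unexposed.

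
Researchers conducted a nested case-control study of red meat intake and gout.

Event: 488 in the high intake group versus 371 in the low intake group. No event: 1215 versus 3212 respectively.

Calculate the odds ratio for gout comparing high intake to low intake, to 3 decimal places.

3.477

From the description: a = 488, b = 1215, c = 371, d = 3212.
OR = (a·d)/(b·c) = (488 × 3212) / (1215 × 371) = 1567456 / 450765 = 3.47732
The odds of gout are about 3.48 times as high in the high intake group.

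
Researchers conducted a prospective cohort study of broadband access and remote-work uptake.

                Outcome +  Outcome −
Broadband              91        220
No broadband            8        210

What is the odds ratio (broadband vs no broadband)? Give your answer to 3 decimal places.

10.858

Cells: a = 91, b = 220, c = 8, d = 210.
OR = (a·d)/(b·c) = (91 × 210) / (220 × 8) = 19110 / 1760 = 10.85795
The odds of remote-work uptake are about 10.86 times as high in the broadband group.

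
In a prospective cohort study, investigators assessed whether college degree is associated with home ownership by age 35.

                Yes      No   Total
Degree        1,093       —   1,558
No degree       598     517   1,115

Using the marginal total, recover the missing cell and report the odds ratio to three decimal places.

2.032

The missing cell is in the exposed row: 1558 − 1093 = 465.
So a = 1093, b = 465, c = 598, d = 517.
OR = (a·d)/(b·c) = (1093 × 517) / (465 × 598) = 565081 / 278070 = 2.03215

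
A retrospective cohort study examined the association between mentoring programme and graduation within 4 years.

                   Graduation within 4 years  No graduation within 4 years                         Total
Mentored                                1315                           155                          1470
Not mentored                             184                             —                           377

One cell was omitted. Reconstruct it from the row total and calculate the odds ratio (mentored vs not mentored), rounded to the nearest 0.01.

8.90

The missing cell is in the unexposed row: 377 − 184 = 193.
So a = 1315, b = 155, c = 184, d = 193.
OR = (a·d)/(b·c) = (1315 × 193) / (155 × 184) = 253795 / 28520 = 8.89884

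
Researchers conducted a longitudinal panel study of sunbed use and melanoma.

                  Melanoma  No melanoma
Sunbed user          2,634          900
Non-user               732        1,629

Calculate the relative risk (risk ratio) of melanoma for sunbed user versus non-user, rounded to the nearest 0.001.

Cells: a = 2634, b = 900, c = 732, d = 1629.
Risk in exposed = 2634/3534 = 0.74533; risk in unexposed = 732/2361 = 0.31004.
RR = 0.74533 / 0.31004 = 2.40400
The risk among the exposed is 2.40 times that among the unexposed.

2.404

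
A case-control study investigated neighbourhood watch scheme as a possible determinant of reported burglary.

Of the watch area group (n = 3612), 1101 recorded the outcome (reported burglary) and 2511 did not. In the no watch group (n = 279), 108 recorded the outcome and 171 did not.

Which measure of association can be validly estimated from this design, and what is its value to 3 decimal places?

0.694

From the description: a = 1101, b = 2511, c = 108, d = 171.
This is a case-control study: participants were sampled on outcome status, so risks in the source population cannot be estimated directly — relative risk is not valid here. The odds ratio is the appropriate measure.
OR = (a·d)/(b·c) = (1101 × 171) / (2511 × 108) = 188271 / 271188 = 0.69425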